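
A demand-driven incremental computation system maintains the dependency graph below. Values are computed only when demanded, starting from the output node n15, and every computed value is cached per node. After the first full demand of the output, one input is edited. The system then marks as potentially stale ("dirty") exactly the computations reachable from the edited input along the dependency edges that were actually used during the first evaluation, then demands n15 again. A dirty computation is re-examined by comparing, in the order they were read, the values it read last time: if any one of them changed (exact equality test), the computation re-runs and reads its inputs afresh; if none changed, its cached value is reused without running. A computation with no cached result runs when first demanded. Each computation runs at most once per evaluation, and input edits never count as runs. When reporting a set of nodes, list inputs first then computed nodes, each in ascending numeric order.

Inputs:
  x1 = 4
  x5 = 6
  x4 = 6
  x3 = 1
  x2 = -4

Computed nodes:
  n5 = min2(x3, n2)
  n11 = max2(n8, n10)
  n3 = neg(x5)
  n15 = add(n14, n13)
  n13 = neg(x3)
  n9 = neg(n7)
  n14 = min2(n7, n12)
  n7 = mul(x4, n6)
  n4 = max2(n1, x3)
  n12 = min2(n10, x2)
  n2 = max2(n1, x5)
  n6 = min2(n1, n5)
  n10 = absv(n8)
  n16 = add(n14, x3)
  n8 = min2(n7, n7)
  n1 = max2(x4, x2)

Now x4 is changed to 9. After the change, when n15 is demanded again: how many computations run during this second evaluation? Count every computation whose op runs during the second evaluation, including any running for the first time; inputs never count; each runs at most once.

First evaluation (everything demanded from the output):
  n1 = max2(6, -4) = 6
  n2 = max2(6, 6) = 6
  n5 = min2(1, 6) = 1
  n6 = min2(6, 1) = 1
  n7 = mul(6, 1) = 6
  n8 = min2(6, 6) = 6
  n10 = absv(6) = 6
  n12 = min2(6, -4) = -4
  n13 = neg(1) = -1
  n14 = min2(6, -4) = -4
  n15 = add(-4, -1) = -5

Propagation after the edit:
  n1: runs — x4 6->9; result 9.
  n2: runs — n1 6->9; result 9.
  n5: runs — n2 6->9; result 1 (same value as before).
  n6: runs — n1 6->9; result 1 (same value as before).
  n7: runs — x4 6->9; result 9.
  n8: runs — n7 6->9; n7 6->9; result 9.
  n10: runs — n8 6->9; result 9.
  n12: runs — n10 6->9; result -4 (same value as before).
  n14: runs — n7 6->9; result -4 (same value as before).
  n15: checked — values it read are unchanged (n14 unchanged, n13 unchanged); reused cached -5 without running.

Key observation: the cutoff stops propagation at n15 — its inputs' values are unchanged, so it reuses its cache.

Computations that run: n1, n2, n5, n6, n7, n8, n10, n12, n14 — 9 in total.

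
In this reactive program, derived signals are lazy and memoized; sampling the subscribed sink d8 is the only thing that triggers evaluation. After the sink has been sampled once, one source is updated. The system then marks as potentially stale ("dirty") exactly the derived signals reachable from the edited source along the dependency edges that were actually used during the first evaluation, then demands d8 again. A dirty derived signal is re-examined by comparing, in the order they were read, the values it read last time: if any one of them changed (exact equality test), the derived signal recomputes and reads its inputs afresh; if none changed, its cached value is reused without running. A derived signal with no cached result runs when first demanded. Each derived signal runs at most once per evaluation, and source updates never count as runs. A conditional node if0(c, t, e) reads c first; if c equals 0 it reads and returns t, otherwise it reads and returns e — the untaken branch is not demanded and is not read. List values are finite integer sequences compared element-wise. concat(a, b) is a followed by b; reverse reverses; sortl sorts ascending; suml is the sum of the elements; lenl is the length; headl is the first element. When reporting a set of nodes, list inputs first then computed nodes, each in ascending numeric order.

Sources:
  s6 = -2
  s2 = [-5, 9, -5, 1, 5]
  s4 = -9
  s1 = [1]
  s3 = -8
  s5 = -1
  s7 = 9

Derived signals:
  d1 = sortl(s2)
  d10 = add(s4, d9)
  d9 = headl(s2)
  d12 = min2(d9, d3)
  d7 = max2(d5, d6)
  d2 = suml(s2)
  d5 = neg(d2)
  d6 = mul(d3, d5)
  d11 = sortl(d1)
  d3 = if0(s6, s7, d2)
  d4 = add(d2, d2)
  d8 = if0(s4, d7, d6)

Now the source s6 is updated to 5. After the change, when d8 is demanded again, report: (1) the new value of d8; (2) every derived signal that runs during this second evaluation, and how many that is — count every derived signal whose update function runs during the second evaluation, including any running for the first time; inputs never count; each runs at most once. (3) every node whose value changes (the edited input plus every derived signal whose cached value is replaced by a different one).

First demand of the output computes:
  d2 = suml([-5, 9, -5, 1, 5]) = 5
  d3 = if0(s6=-2 -> else branch d2) = 5
  d5 = neg(5) = -5
  d6 = mul(5, -5) = -25
  d8 = if0(s4=-9 -> else branch d6) = -25

After the edit, cleaning proceeds:
  d3: a read changed (s6 -2->5) — executes, giving 5 — identical to its old value.
  d6: dirty, but its reads are unchanged (d3 unchanged, d5 unchanged); cached -25 stands.
  d8: dirty, but its reads are unchanged (s4 unchanged, d6 unchanged); cached -25 stands.

Note the absorption at d3: it re-runs yet its value is the same, leaving the output's value untouched.

Demanding d8 again yields -25.
1 derived signals run: d3.
The nodes whose values change: s6.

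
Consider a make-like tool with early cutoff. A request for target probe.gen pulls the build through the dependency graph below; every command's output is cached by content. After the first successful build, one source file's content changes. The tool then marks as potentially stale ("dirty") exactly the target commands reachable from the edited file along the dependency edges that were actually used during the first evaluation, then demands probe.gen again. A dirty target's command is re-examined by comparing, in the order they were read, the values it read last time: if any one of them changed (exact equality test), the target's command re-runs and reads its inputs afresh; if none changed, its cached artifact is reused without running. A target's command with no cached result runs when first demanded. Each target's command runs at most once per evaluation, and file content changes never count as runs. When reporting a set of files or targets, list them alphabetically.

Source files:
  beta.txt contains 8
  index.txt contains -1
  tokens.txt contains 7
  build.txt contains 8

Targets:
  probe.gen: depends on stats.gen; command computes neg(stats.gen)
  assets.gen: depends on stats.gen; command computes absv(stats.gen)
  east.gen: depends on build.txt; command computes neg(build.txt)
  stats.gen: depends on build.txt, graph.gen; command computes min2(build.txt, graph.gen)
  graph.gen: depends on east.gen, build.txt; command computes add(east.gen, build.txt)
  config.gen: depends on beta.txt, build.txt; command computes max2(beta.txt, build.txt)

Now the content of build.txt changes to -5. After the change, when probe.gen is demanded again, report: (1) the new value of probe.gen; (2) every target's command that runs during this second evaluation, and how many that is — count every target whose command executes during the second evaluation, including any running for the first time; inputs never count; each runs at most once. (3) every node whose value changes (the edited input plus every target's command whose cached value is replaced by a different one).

First demand of the output computes:
  east.gen = neg(8) = -8
  graph.gen = add(-8, 8) = 0
  stats.gen = min2(8, 0) = 0
  probe.gen = neg(0) = 0

After the edit, cleaning proceeds:
  east.gen: a read changed (build.txt 8->-5) — executes, giving 5.
  graph.gen: a read changed (east.gen -8->5; build.txt 8->-5) — executes, giving 0 — identical to its old value.
  stats.gen: a read changed (build.txt 8->-5) — executes, giving -5.
  probe.gen: a read changed (stats.gen 0->-5) — executes, giving 5.

Demanding probe.gen again yields 5.
4 target commands run: east.gen, graph.gen, probe.gen, stats.gen.
The nodes whose values change: build.txt, east.gen, probe.gen, stats.gen.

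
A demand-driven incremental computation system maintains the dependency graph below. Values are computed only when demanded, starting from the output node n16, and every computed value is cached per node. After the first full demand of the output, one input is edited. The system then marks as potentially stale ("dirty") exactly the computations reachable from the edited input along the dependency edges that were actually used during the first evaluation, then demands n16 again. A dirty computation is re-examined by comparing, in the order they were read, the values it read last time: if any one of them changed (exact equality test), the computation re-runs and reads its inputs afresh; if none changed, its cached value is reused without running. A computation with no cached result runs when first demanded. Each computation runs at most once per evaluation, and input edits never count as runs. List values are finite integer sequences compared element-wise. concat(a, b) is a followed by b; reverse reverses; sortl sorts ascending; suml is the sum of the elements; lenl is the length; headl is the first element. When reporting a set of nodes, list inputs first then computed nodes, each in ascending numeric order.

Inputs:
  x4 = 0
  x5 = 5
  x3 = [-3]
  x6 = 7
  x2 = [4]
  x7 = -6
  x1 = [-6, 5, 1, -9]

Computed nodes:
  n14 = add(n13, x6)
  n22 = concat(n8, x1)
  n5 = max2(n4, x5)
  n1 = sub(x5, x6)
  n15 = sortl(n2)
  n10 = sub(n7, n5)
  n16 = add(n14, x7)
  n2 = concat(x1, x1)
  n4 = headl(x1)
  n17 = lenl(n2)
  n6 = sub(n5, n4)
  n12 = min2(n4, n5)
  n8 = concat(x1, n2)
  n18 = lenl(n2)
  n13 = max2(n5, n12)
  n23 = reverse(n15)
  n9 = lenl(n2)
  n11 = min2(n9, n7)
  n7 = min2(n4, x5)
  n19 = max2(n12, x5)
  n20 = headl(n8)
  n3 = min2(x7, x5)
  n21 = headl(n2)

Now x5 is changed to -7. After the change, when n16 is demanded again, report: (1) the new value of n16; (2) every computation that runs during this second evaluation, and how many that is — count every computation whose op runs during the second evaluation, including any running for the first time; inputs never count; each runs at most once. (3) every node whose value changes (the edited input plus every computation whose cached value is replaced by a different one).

New value of n16: -5.
Computations that run: n5, n12, n13, n14, n16 — 5 in total.
Values that change: x5, n5, n13, n14, n16.

First evaluation (everything demanded from the output):
  n4 = headl([-6, 5, 1, -9]) = -6
  n5 = max2(-6, 5) = 5
  n12 = min2(-6, 5) = -6
  n13 = max2(5, -6) = 5
  n14 = add(5, 7) = 12
  n16 = add(12, -6) = 6

Propagation after the edit:
  n5: runs — x5 5->-7; result -6.
  n12: runs — n5 5->-6; result -6 (same value as before).
  n13: runs — n5 5->-6; result -6.
  n14: runs — n13 5->-6; result 1.
  n16: runs — n14 12->1; result -5.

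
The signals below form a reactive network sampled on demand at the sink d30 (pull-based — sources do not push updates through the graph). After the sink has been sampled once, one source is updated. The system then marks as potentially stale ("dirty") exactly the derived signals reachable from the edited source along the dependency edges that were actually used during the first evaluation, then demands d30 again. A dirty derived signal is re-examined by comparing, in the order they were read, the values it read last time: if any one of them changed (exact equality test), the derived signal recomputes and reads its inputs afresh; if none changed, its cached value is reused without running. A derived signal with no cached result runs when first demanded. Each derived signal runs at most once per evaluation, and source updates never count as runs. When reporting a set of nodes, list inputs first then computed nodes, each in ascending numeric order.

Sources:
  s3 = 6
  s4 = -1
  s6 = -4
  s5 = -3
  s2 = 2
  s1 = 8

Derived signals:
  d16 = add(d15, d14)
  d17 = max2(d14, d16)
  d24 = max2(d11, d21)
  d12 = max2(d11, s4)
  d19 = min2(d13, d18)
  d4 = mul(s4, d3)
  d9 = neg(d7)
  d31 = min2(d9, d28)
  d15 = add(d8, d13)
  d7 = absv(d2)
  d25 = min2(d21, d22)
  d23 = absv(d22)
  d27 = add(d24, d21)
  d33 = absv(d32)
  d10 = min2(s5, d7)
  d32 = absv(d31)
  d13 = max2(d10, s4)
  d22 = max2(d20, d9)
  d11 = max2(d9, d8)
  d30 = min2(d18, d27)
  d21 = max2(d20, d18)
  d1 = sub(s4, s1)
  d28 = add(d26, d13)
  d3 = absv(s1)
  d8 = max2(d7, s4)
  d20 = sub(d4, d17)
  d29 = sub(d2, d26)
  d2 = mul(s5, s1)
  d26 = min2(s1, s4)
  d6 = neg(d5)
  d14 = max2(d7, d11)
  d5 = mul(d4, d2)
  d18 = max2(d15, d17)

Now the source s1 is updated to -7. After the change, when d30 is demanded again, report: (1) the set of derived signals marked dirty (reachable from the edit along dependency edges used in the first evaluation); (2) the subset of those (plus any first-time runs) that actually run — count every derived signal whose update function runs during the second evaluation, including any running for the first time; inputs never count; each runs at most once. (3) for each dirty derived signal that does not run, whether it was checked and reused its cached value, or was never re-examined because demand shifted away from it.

Dirty set: d2, d3, d4, d7, d8, d9, d10, d11, d13, d14, d15, d16, d17, d18, d20, d21, d24, d27, d30.
Run set: d2, d3, d4, d7, d8, d9, d10, d11, d14, d15, d16, d17, d18, d20, d21, d24, d27, d30 (18 run).
Re-examined without running (cache reused): d13.
The important point: at d13 every value read last time is unchanged, so the dirty flag clears without a run.

Initial pass — values computed on the first demand:
  d2 = mul(-3, 8) = -24
  d3 = absv(8) = 8
  d4 = mul(-1, 8) = -8
  d7 = absv(-24) = 24
  d8 = max2(24, -1) = 24
  d9 = neg(24) = -24
  d10 = min2(-3, 24) = -3
  d11 = max2(-24, 24) = 24
  d13 = max2(-3, -1) = -1
  d14 = max2(24, 24) = 24
  d15 = add(24, -1) = 23
  d16 = add(23, 24) = 47
  d17 = max2(24, 47) = 47
  d18 = max2(23, 47) = 47
  d20 = sub(-8, 47) = -55
  d21 = max2(-55, 47) = 47
  d24 = max2(24, 47) = 47
  d27 = add(47, 47) = 94
  d30 = min2(47, 94) = 47

Second demand — change propagation:
  d2: re-runs because s1 8->-7; new result 21.
  d3: re-runs because s1 8->-7; new result 7.
  d4: re-runs because d3 8->7; new result -7.
  d7: re-runs because d2 -24->21; new result 21.
  d8: re-runs because d7 24->21; new result 21.
  d9: re-runs because d7 24->21; new result -21.
  d10: re-runs because d7 24->21; new result -3 (unchanged).
  d11: re-runs because d9 -24->-21; d8 24->21; new result 21.
  d13: re-examined; everything it read last time is the same (d10 unchanged, s4 unchanged) — cache -1 kept, no run.
  d14: re-runs because d7 24->21; d11 24->21; new result 21.
  d15: re-runs because d8 24->21; new result 20.
  d16: re-runs because d15 23->20; d14 24->21; new result 41.
  d17: re-runs because d14 24->21; d16 47->41; new result 41.
  d18: re-runs because d15 23->20; d17 47->41; new result 41.
  d20: re-runs because d4 -8->-7; d17 47->41; new result -48.
  d21: re-runs because d20 -55->-48; d18 47->41; new result 41.
  d24: re-runs because d11 24->21; d21 47->41; new result 41.
  d27: re-runs because d24 47->41; d21 47->41; new result 82.
  d30: re-runs because d18 47->41; d27 94->82; new result 41.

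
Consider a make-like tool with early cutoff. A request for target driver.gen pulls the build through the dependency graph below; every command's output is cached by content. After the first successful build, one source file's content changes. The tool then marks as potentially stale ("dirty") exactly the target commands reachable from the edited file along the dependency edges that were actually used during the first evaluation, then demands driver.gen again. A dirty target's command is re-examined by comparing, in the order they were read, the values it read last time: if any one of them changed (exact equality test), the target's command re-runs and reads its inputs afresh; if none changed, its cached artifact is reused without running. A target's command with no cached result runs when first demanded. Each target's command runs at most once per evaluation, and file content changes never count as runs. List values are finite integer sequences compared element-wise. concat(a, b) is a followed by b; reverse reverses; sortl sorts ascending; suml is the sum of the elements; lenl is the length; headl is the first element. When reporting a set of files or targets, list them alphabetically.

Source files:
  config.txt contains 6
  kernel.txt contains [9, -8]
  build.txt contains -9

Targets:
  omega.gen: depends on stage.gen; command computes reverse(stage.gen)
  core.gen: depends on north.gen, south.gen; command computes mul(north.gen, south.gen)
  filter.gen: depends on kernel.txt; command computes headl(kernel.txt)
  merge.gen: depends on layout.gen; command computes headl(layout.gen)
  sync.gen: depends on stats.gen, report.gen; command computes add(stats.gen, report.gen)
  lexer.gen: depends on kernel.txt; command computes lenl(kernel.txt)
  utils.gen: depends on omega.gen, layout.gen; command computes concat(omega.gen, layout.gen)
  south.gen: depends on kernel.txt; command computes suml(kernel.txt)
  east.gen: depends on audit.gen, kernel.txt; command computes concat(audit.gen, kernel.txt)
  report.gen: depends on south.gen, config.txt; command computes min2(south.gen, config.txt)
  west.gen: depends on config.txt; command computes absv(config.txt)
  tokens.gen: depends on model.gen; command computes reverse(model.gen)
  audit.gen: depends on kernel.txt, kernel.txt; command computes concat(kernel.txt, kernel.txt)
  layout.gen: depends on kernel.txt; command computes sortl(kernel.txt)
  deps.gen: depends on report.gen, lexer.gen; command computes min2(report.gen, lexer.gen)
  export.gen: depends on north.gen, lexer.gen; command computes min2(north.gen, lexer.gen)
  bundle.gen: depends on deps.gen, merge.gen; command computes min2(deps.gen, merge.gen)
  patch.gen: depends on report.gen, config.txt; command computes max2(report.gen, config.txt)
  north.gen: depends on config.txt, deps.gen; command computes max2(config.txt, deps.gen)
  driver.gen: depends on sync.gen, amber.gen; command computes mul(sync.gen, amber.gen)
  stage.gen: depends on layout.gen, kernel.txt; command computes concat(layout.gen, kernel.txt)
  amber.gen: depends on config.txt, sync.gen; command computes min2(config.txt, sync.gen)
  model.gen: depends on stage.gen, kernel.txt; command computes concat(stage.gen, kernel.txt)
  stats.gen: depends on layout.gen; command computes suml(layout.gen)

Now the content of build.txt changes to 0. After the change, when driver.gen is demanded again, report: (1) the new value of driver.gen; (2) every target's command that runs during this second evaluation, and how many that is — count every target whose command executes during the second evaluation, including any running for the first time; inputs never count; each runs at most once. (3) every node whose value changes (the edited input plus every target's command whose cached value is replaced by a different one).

Demanding driver.gen again yields 4.
0 target commands run: none.
The nodes whose values change: build.txt.
Note the shortcut — nothing in the graph depends on build.txt at all, so no recomputation happens.

First demand of the output computes:
  layout.gen = sortl([9, -8]) = [-8, 9]
  south.gen = suml([9, -8]) = 1
  report.gen = min2(1, 6) = 1
  stats.gen = suml([-8, 9]) = 1
  sync.gen = add(1, 1) = 2
  amber.gen = min2(6, 2) = 2
  driver.gen = mul(2, 2) = 4

After the edit, cleaning proceeds:
  no node depends on build.txt at all; the second demand re-runs nothing.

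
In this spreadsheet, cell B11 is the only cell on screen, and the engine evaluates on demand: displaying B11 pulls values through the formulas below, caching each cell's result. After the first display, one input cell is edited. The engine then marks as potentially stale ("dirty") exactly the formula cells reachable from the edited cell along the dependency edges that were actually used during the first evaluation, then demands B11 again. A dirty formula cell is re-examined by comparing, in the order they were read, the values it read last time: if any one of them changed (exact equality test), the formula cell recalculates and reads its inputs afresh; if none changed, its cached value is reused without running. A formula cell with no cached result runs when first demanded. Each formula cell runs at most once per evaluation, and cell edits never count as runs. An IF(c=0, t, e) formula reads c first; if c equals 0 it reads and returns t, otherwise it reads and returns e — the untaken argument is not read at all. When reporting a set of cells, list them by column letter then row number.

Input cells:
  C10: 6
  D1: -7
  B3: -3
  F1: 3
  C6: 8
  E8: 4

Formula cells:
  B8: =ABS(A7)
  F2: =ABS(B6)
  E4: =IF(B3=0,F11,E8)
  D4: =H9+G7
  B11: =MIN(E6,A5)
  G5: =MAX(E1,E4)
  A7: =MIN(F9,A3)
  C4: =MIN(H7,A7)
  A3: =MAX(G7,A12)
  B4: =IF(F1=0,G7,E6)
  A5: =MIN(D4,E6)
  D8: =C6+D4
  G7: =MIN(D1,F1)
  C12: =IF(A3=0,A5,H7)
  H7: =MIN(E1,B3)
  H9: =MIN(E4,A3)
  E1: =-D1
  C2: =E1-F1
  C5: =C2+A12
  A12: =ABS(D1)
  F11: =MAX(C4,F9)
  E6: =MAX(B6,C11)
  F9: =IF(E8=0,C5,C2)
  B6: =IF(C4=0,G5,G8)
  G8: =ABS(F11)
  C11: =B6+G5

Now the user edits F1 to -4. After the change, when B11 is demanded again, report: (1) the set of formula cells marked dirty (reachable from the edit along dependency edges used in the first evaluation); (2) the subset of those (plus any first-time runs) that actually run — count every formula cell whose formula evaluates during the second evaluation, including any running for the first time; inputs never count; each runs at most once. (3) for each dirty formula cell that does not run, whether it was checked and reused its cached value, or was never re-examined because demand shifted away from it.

Dirty set: A3, A5, A7, B6, B11, C2, C4, C11, D4, E6, F9, F11, G7, G8, H9.
Run set: A5, A7, B6, B11, C2, C4, C11, E6, F9, F11, G7, G8 (12 run).
Re-examined without running (cache reused): A3, D4, H9.
The important point: at A3 every value read last time is unchanged, so the dirty flag clears without a run.

Initial pass — values computed on the first demand:
  A12 = ABS(-7) = 7
  E1 = -(-7) = 7
  C2 = 7 - 3 = 4
  F9 = IF(E8=0: E8=4 -> else branch C2) = 4
  G7 = MIN(-7, 3) = -7
  A3 = MAX(-7, 7) = 7
  A7 = MIN(4, 7) = 4
  H7 = MIN(7, -3) = -3
  C4 = MIN(-3, 4) = -3
  F11 = MAX(-3, 4) = 4
  E4 = IF(B3=0: B3=-3 -> else branch E8) = 4
  G5 = MAX(7, 4) = 7
  G8 = ABS(4) = 4
  B6 = IF(C4=0: C4=-3 -> else branch G8) = 4
  C11 = 4 + 7 = 11
  E6 = MAX(4, 11) = 11
  H9 = MIN(4, 7) = 4
  D4 = 4 + -7 = -3
  A5 = MIN(-3, 11) = -3
  B11 = MIN(11, -3) = -3

Second demand — change propagation:
  C2: re-runs because F1 3->-4; new result 11.
  F9: re-runs because C2 4->11; new result 11.
  G7: re-runs because F1 3->-4; new result -7 (unchanged).
  A3: re-examined; everything it read last time is the same (G7 unchanged, A12 unchanged) — cache 7 kept, no run.
  A7: re-runs because F9 4->11; new result 7.
  C4: re-runs because A7 4->7; new result -3 (unchanged).
  F11: re-runs because F9 4->11; new result 11.
  G8: re-runs because F11 4->11; new result 11.
  B6: re-runs because G8 4->11; new result 11.
  C11: re-runs because B6 4->11; new result 18.
  E6: re-runs because B6 4->11; C11 11->18; new result 18.
  H9: re-examined; everything it read last time is the same (E4 unchanged, A3 unchanged) — cache 4 kept, no run.
  D4: re-examined; everything it read last time is the same (H9 unchanged, G7 unchanged) — cache -3 kept, no run.
  A5: re-runs because E6 11->18; new result -3 (unchanged).
  B11: re-runs because E6 11->18; new result -3 (unchanged).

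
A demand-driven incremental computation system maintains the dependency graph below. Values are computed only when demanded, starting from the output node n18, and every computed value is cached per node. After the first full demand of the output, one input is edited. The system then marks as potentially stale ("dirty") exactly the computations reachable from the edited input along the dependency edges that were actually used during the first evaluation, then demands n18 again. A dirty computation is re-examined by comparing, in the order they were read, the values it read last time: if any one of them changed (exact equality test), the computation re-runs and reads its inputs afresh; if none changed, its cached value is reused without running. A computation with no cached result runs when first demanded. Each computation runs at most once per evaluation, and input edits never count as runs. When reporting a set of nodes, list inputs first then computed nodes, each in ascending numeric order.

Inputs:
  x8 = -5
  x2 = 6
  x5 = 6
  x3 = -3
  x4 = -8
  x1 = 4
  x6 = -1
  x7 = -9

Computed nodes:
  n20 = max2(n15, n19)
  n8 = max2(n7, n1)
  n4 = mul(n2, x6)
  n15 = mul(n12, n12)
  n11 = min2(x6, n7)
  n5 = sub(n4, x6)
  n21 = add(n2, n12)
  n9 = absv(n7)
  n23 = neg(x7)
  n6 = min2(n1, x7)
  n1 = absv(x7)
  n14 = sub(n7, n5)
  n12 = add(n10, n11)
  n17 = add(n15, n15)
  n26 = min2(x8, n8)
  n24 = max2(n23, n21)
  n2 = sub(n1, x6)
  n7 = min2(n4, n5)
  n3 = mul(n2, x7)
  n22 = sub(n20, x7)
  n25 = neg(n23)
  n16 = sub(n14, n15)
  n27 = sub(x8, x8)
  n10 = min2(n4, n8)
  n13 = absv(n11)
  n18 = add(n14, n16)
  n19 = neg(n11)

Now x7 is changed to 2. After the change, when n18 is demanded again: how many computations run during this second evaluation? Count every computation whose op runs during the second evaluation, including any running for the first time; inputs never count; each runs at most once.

Computations that run: n1, n2, n4, n5, n7, n8, n10, n11, n12, n14, n15, n16, n18 — 13 in total.

First evaluation (everything demanded from the output):
  n1 = absv(-9) = 9
  n2 = sub(9, -1) = 10
  n4 = mul(10, -1) = -10
  n5 = sub(-10, -1) = -9
  n7 = min2(-10, -9) = -10
  n8 = max2(-10, 9) = 9
  n10 = min2(-10, 9) = -10
  n11 = min2(-1, -10) = -10
  n12 = add(-10, -10) = -20
  n14 = sub(-10, -9) = -1
  n15 = mul(-20, -20) = 400
  n16 = sub(-1, 400) = -401
  n18 = add(-1, -401) = -402

Propagation after the edit:
  n1: runs — x7 -9->2; result 2.
  n2: runs — n1 9->2; result 3.
  n4: runs — n2 10->3; result -3.
  n5: runs — n4 -10->-3; result -2.
  n7: runs — n4 -10->-3; n5 -9->-2; result -3.
  n8: runs — n7 -10->-3; n1 9->2; result 2.
  n10: runs — n4 -10->-3; n8 9->2; result -3.
  n11: runs — n7 -10->-3; result -3.
  n12: runs — n10 -10->-3; n11 -10->-3; result -6.
  n14: runs — n7 -10->-3; n5 -9->-2; result -1 (same value as before).
  n15: runs — n12 -20->-6; n12 -20->-6; result 36.
  n16: runs — n15 400->36; result -37.
  n18: runs — n16 -401->-37; result -38.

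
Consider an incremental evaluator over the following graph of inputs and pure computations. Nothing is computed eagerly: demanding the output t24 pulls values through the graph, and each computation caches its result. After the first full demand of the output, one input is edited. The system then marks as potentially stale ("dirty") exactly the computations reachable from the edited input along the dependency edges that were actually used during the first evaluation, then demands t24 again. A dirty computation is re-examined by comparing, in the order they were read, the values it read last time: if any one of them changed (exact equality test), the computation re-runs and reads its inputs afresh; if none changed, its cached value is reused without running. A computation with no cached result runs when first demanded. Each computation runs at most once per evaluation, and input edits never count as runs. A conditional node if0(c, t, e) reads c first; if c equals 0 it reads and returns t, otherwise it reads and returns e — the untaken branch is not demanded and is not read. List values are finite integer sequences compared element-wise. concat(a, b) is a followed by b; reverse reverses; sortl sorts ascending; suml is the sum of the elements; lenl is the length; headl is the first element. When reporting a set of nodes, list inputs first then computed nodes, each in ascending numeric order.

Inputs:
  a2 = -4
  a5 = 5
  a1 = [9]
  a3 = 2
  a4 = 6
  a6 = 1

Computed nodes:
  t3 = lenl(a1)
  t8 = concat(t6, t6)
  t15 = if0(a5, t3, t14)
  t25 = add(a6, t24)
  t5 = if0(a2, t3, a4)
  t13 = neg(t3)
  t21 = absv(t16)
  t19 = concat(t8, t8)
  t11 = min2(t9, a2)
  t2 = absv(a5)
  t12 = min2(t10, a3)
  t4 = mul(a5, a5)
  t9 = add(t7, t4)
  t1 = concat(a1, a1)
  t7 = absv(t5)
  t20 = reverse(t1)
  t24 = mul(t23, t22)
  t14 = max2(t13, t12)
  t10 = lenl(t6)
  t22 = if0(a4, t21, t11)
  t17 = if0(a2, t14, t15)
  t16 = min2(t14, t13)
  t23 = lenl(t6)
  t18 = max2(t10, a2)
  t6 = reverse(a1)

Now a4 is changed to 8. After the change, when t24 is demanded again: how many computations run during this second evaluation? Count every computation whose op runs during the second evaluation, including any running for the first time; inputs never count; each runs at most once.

Run set: t5, t7, t9, t11, t22 (5 run).
The important point: at t24 every value read last time is unchanged, so the dirty flag clears without a run.

Initial pass — values computed on the first demand:
  t4 = mul(5, 5) = 25
  t5 = if0(a2=-4 -> else branch a4) = 6
  t6 = reverse([9]) = [9]
  t7 = absv(6) = 6
  t9 = add(6, 25) = 31
  t11 = min2(31, -4) = -4
  t22 = if0(a4=6 -> else branch t11) = -4
  t23 = lenl([9]) = 1
  t24 = mul(1, -4) = -4

Second demand — change propagation:
  t5: re-runs because a4 6->8; new result 8.
  t7: re-runs because t5 6->8; new result 8.
  t9: re-runs because t7 6->8; new result 33.
  t11: re-runs because t9 31->33; new result -4 (unchanged).
  t22: re-runs because a4 6->8; new result -4 (unchanged).
  t24: re-examined; everything it read last time is the same (t23 unchanged, t22 unchanged) — cache -4 kept, no run.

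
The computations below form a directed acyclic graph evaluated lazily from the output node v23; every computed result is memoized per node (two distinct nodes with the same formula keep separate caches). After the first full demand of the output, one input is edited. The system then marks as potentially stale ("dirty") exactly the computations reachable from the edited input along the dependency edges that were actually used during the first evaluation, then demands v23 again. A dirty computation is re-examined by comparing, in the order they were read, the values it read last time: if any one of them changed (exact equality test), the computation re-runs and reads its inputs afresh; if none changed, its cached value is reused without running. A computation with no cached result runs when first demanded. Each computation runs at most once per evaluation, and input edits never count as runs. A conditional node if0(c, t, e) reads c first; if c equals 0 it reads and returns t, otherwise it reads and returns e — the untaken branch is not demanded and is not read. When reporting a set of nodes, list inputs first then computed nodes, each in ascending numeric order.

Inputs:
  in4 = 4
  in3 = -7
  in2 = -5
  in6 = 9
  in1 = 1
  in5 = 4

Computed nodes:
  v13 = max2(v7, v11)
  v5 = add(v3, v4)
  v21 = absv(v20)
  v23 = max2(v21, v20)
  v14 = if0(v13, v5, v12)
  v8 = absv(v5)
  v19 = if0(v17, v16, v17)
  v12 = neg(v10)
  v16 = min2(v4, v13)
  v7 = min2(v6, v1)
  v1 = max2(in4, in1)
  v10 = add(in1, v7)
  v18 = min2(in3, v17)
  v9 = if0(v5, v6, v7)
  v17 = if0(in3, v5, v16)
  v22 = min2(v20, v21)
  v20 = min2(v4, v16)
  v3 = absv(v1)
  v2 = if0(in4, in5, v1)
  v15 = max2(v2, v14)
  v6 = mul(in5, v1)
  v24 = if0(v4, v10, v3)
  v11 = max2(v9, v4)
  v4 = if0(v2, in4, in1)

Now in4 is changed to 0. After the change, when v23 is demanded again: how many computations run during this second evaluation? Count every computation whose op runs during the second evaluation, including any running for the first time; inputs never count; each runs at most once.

10 computations run: v1, v2, v3, v5, v6, v7, v9, v11, v13, v16.
Note where the cutoff bites: v4 is checked, finds nothing changed, and keeps its cache.

First demand of the output computes:
  v1 = max2(4, 1) = 4
  v2 = if0(in4=4 -> else branch v1) = 4
  v3 = absv(4) = 4
  v4 = if0(v2=4 -> else branch in1) = 1
  v5 = add(4, 1) = 5
  v6 = mul(4, 4) = 16
  v7 = min2(16, 4) = 4
  v9 = if0(v5=5 -> else branch v7) = 4
  v11 = max2(4, 1) = 4
  v13 = max2(4, 4) = 4
  v16 = min2(1, 4) = 1
  v20 = min2(1, 1) = 1
  v21 = absv(1) = 1
  v23 = max2(1, 1) = 1

After the edit, cleaning proceeds:
  v1: a read changed (in4 4->0) — executes, giving 1.
  v2: a read changed (in4 4->0; v1 4->1) — executes, giving 4 — identical to its old value.
  v3: a read changed (v1 4->1) — executes, giving 1.
  v4: dirty, but its reads are unchanged (v2 unchanged, in1 unchanged); cached 1 stands.
  v5: a read changed (v3 4->1) — executes, giving 2.
  v6: a read changed (v1 4->1) — executes, giving 4.
  v7: a read changed (v6 16->4; v1 4->1) — executes, giving 1.
  v9: a read changed (v5 5->2; v7 4->1) — executes, giving 1.
  v11: a read changed (v9 4->1) — executes, giving 1.
  v13: a read changed (v7 4->1; v11 4->1) — executes, giving 1.
  v16: a read changed (v13 4->1) — executes, giving 1 — identical to its old value.
  v20: dirty, but its reads are unchanged (v4 unchanged, v16 unchanged); cached 1 stands.
  v21: dirty, but its reads are unchanged (v20 unchanged); cached 1 stands.
  v23: dirty, but its reads are unchanged (v21 unchanged, v20 unchanged); cached 1 stands.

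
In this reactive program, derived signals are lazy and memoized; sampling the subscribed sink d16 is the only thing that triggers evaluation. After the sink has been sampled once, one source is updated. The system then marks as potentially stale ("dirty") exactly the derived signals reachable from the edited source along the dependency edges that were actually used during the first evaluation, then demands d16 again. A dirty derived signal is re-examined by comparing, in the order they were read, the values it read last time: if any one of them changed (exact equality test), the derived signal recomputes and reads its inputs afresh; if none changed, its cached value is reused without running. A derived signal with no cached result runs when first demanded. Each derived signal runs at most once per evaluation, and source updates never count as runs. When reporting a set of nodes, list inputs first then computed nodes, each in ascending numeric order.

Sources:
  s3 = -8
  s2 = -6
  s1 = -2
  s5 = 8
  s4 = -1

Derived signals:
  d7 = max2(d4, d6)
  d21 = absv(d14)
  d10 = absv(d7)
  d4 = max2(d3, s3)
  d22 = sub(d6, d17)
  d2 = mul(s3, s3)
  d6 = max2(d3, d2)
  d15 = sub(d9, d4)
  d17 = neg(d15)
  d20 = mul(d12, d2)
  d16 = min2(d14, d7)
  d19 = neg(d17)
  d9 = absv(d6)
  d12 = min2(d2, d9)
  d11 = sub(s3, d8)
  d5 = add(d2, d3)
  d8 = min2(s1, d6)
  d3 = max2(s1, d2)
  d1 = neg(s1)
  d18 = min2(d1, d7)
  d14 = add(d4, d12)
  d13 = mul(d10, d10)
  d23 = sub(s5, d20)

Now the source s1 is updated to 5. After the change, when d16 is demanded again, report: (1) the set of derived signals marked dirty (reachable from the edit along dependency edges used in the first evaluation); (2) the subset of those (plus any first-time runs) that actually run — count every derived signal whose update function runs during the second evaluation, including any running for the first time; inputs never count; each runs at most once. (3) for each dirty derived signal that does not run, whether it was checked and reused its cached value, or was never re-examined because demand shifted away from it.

First demand of the output computes:
  d2 = mul(-8, -8) = 64
  d3 = max2(-2, 64) = 64
  d4 = max2(64, -8) = 64
  d6 = max2(64, 64) = 64
  d7 = max2(64, 64) = 64
  d9 = absv(64) = 64
  d12 = min2(64, 64) = 64
  d14 = add(64, 64) = 128
  d16 = min2(128, 64) = 64

After the edit, cleaning proceeds:
  d3: a read changed (s1 -2->5) — executes, giving 64 — identical to its old value.
  d4: dirty, but its reads are unchanged (d3 unchanged, s3 unchanged); cached 64 stands.
  d6: dirty, but its reads are unchanged (d3 unchanged, d2 unchanged); cached 64 stands.
  d7: dirty, but its reads are unchanged (d4 unchanged, d6 unchanged); cached 64 stands.
  d9: dirty, but its reads are unchanged (d6 unchanged); cached 64 stands.
  d12: dirty, but its reads are unchanged (d2 unchanged, d9 unchanged); cached 64 stands.
  d14: dirty, but its reads are unchanged (d4 unchanged, d12 unchanged); cached 128 stands.
  d16: dirty, but its reads are unchanged (d14 unchanged, d7 unchanged); cached 64 stands.

Note the absorption at d3: it re-runs yet its value is the same, leaving the output's value untouched.

The edit dirties: d3, d4, d6, d7, d9, d12, d14, d16.
1 derived signals run: d3.
Cache hits after checking: d4, d6, d7, d9, d12, d14, d16.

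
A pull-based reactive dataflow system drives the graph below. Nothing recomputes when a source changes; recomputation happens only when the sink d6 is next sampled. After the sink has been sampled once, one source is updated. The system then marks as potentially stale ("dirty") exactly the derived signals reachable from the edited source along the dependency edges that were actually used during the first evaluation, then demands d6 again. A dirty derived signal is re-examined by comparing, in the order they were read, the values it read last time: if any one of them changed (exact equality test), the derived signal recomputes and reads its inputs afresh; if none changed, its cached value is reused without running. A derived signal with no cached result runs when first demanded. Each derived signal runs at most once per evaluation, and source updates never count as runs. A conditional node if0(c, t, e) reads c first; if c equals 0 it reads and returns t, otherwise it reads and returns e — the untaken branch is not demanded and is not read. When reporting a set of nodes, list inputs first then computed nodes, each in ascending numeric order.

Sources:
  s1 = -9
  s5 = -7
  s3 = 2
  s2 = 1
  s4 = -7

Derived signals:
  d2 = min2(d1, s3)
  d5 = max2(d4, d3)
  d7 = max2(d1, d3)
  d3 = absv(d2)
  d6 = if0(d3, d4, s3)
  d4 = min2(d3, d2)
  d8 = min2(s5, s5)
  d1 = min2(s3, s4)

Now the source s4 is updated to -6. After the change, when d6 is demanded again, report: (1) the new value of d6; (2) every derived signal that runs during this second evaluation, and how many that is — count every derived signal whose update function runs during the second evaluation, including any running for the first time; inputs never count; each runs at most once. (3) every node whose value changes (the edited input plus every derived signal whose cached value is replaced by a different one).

New value of d6: 2.
Derived signals that run: d1, d2, d3, d6 — 4 in total.
Values that change: s4, d1, d2, d3.

First evaluation (everything demanded from the output):
  d1 = min2(2, -7) = -7
  d2 = min2(-7, 2) = -7
  d3 = absv(-7) = 7
  d6 = if0(d3=7 -> else branch s3) = 2

Propagation after the edit:
  d1: runs — s4 -7->-6; result -6.
  d2: runs — d1 -7->-6; result -6.
  d3: runs — d2 -7->-6; result 6.
  d6: runs — d3 7->6; result 2 (same value as before).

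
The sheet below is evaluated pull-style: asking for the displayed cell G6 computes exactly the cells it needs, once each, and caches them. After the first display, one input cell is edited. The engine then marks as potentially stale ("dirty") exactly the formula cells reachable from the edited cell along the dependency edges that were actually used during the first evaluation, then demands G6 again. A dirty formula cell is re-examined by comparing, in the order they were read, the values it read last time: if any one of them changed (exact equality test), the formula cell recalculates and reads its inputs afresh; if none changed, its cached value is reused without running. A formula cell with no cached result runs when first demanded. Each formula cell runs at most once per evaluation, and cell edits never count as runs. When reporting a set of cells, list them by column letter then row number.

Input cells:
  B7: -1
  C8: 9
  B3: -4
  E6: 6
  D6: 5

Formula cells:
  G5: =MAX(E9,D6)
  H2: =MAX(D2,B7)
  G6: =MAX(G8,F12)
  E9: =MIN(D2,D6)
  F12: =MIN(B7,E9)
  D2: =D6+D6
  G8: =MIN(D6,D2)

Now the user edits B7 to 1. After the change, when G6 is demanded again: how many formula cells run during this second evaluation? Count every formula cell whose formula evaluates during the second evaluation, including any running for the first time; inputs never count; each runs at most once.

2 formula cells run: F12, G6.

First demand of the output computes:
  D2 = 5 + 5 = 10
  E9 = MIN(10, 5) = 5
  F12 = MIN(-1, 5) = -1
  G8 = MIN(5, 10) = 5
  G6 = MAX(5, -1) = 5

After the edit, cleaning proceeds:
  F12: a read changed (B7 -1->1) — executes, giving 1.
  G6: a read changed (F12 -1->1) — executes, giving 5 — identical to its old value.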